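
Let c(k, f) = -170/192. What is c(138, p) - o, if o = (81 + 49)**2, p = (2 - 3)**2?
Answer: -1622485/96 ≈ -16901.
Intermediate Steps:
p = 1 (p = (-1)**2 = 1)
c(k, f) = -85/96 (c(k, f) = -170*1/192 = -85/96)
o = 16900 (o = 130**2 = 16900)
c(138, p) - o = -85/96 - 1*16900 = -85/96 - 16900 = -1622485/96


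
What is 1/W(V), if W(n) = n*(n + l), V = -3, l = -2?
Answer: 1/15 ≈ 0.066667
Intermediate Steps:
W(n) = n*(-2 + n) (W(n) = n*(n - 2) = n*(-2 + n))
1/W(V) = 1/(-3*(-2 - 3)) = 1/(-3*(-5)) = 1/15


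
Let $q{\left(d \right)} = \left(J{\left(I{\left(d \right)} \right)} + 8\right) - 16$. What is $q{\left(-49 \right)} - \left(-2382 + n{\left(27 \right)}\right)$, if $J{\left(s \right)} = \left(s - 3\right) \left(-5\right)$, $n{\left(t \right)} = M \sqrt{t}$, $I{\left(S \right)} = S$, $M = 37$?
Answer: $2634 - 111 \sqrt{3} \approx 2441.7$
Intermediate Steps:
$n{\left(t \right)} = 37 \sqrt{t}$
$J{\left(s \right)} = 15 - 5 s$ ($J{\left(s \right)} = \left(-3 + s\right) \left(-5\right) = 15 - 5 s$)
$q{\left(d \right)} = 7 - 5 d$ ($q{\left(d \right)} = \left(\left(15 - 5 d\right) + 8\right) - 16 = \left(23 - 5 d\right) - 16 = 7 - 5 d$)
$q{\left(-49 \right)} - \left(-2382 + n{\left(27 \right)}\right) = \left(7 - -245\right) + \left(2382 - 37 \sqrt{27}\right) = \left(7 + 245\right) + \left(2382 - 37 \cdot 3 \sqrt{3}\right) = 252 + \left(2382 - 111 \sqrt{3}\right) = 2634 - 111 \sqrt{3}$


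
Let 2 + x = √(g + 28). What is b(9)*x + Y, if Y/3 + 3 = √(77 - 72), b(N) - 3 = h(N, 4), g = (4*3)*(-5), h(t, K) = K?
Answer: -23 + 3*√5 + 28*I*√2 ≈ -16.292 + 39.598*I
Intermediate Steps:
g = -60 (g = 12*(-5) = -60)
b(N) = 7 (b(N) = 3 + 4 = 7)
Y = -9 + 3*√5 (Y = -9 + 3*√(77 - 72) = -9 + 3*√5 ≈ -2.2918)
x = -2 + 4*I*√2 (x = -2 + √(-60 + 28) = -2 + √(-32) = -2 + 4*I*√2 ≈ -2.0 + 5.6569*I)
b(9)*x + Y = 7*(-2 + 4*I*√2) + (-9 + 3*√5) = (-14 + 28*I*√2) + (-9 + 3*√5) = -23 + 3*√5 + 28*I*√2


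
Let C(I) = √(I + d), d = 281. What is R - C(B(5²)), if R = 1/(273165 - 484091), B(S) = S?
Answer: -1/210926 - 3*√34 ≈ -17.493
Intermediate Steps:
C(I) = √(281 + I) (C(I) = √(I + 281) = √(281 + I))
R = -1/210926 (R = 1/(-210926) = -1/210926 ≈ -4.7410e-6)
R - C(B(5²)) = -1/210926 - √(281 + 5²) = -1/210926 - √(281 + 25) = -1/210926 - √306 = -1/210926 - 3*√34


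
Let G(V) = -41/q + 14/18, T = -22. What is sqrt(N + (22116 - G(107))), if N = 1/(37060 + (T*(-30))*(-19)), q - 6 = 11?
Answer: sqrt(8646890518285730)/625260 ≈ 148.72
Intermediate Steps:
q = 17 (q = 6 + 11 = 17)
G(V) = -250/153 (G(V) = -41/17 + 14/18 = -41*1/17 + 14*(1/18) = -41/17 + 7/9 = -250/153)
N = 1/24520 (N = 1/(37060 - 22*(-30)*(-19)) = 1/(37060 + 660*(-19)) = 1/(37060 - 12540) = 1/24520 ≈ 4.0783e-5)
sqrt(N + (22116 - G(107))) = sqrt(1/24520 + (22116 - 1*(-250/153))) = sqrt(1/24520 + (22116 + 250/153)) = sqrt(1/24520 + 3383998/153) = sqrt(82975631113/3751560) = sqrt(8646890518285730)/625260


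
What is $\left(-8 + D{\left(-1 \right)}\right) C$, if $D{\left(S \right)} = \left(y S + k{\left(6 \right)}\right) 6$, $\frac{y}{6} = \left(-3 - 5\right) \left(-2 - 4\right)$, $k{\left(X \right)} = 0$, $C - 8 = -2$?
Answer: $-10416$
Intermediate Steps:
$C = 6$ ($C = 8 - 2 = 6$)
$y = 288$ ($y = 6 \left(-3 - 5\right) \left(-2 - 4\right) = 6 \left(\left(-8\right) \left(-6\right)\right) = 6 \cdot 48 = 288$)
$D{\left(S \right)} = 1728 S$ ($D{\left(S \right)} = \left(288 S + 0\right) 6 = 288 S 6 = 1728 S$)
$\left(-8 + D{\left(-1 \right)}\right) C = \left(-8 + 1728 \left(-1\right)\right) 6 = \left(-8 - 1728\right) 6 = \left(-1736\right) 6 = -10416$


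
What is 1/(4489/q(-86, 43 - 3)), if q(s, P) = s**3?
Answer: -636056/4489 ≈ -141.69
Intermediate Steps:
1/(4489/q(-86, 43 - 3)) = 1/(4489/((-86)**3)) = 1/(4489/(-636056)) = 1/(4489*(-1/636056)) = 1/(-4489/636056) = -636056/4489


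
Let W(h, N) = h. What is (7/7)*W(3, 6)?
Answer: 3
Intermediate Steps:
(7/7)*W(3, 6) = (7/7)*3 = ((⅐)*7)*3 = 1*3 = 3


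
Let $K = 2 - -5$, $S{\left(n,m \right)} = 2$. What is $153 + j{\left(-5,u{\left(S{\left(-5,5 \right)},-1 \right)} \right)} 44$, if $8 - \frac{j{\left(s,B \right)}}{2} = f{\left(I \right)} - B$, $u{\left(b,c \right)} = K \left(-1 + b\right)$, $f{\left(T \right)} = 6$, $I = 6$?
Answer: $945$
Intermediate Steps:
$K = 7$ ($K = 2 + 5 = 7$)
$u{\left(b,c \right)} = -7 + 7 b$ ($u{\left(b,c \right)} = 7 \left(-1 + b\right) = -7 + 7 b$)
$j{\left(s,B \right)} = 4 + 2 B$ ($j{\left(s,B \right)} = 16 - 2 \left(6 - B\right) = 16 + \left(-12 + 2 B\right) = 4 + 2 B$)
$153 + j{\left(-5,u{\left(S{\left(-5,5 \right)},-1 \right)} \right)} 44 = 153 + \left(4 + 2 \left(-7 + 7 \cdot 2\right)\right) 44 = 153 + \left(4 + 2 \left(-7 + 14\right)\right) 44 = 153 + \left(4 + 2 \cdot 7\right) 44 = 153 + \left(4 + 14\right) 44 = 153 + 18 \cdot 44 = 153 + 792 = 945$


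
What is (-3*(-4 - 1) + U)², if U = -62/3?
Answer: 289/9 ≈ 32.111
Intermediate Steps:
U = -62/3 (U = -62*⅓ = -62/3 ≈ -20.667)
(-3*(-4 - 1) + U)² = (-3*(-4 - 1) - 62/3)² = (-3*(-5) - 62/3)² = (15 - 62/3)² = (-17/3)² = 289/9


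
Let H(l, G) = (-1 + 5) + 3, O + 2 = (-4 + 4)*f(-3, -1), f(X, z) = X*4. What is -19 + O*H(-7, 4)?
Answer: -33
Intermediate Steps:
f(X, z) = 4*X
O = -2 (O = -2 + (-4 + 4)*(4*(-3)) = -2 + 0*(-12) = -2 + 0 = -2)
H(l, G) = 7 (H(l, G) = 4 + 3 = 7)
-19 + O*H(-7, 4) = -19 - 2*7 = -19 - 14 = -33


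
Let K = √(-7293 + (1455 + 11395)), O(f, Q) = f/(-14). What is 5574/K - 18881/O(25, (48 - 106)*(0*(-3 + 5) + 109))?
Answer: 264334/25 + 5574*√5557/5557 ≈ 10648.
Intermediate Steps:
O(f, Q) = -f/14 (O(f, Q) = f*(-1/14) = -f/14)
K = √5557 (K = √(-7293 + 12850) = √5557 ≈ 74.545)
5574/K - 18881/O(25, (48 - 106)*(0*(-3 + 5) + 109)) = 5574/(√5557) - 18881/((-1/14*25)) = 5574*(√5557/5557) - 18881/(-25/14) = 5574*√5557/5557 - 18881*(-14/25) = 5574*√5557/5557 + 264334/25 = 264334/25 + 5574*√5557/5557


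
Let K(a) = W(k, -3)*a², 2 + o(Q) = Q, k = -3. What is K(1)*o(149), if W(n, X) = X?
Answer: -441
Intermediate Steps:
o(Q) = -2 + Q
K(a) = -3*a²
K(1)*o(149) = (-3*1²)*(-2 + 149) = -3*1*147 = -3*147 = -441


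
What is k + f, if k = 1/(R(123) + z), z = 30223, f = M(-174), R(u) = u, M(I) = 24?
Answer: 728305/30346 ≈ 24.000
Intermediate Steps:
f = 24
k = 1/30346 (k = 1/(123 + 30223) = 1/30346 ≈ 3.2953e-5)
k + f = 1/30346 + 24 = 728305/30346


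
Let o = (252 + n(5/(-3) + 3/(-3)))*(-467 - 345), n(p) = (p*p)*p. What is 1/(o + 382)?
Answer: -27/5098790 ≈ -5.2954e-6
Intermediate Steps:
n(p) = p³ (n(p) = p²*p = p³)
o = -5109104/27 (o = (252 + (5/(-3) + 3/(-3))³)*(-467 - 345) = (252 + (5*(-⅓) + 3*(-⅓))³)*(-812) = (252 + (-5/3 - 1)³)*(-812) = (252 + (-8/3)³)*(-812) = (252 - 512/27)*(-812) = (6292/27)*(-812) = -5109104/27 ≈ -1.8923e+5)
1/(o + 382) = 1/(-5109104/27 + 382) = 1/(-5098790/27) = -27/5098790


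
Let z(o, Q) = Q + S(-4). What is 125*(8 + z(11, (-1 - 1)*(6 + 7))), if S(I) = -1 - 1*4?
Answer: -2875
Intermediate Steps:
S(I) = -5 (S(I) = -1 - 4 = -5)
z(o, Q) = -5 + Q (z(o, Q) = Q - 5 = -5 + Q)
125*(8 + z(11, (-1 - 1)*(6 + 7))) = 125*(8 + (-5 + (-1 - 1)*(6 + 7))) = 125*(8 + (-5 - 2*13)) = 125*(8 + (-5 - 26)) = 125*(8 - 31) = 125*(-23) = -2875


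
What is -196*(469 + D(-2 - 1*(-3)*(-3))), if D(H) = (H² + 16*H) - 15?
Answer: -78204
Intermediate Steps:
D(H) = -15 + H² + 16*H
-196*(469 + D(-2 - 1*(-3)*(-3))) = -196*(469 + (-15 + (-2 - 1*(-3)*(-3))² + 16*(-2 - 1*(-3)*(-3)))) = -196*(469 + (-15 + (-2 + 3*(-3))² + 16*(-2 + 3*(-3)))) = -196*(469 + (-15 + (-2 - 9)² + 16*(-2 - 9))) = -196*(469 + (-15 + (-11)² + 16*(-11))) = -196*(469 + (-15 + 121 - 176)) = -196*(469 - 70) = -196*399 = -78204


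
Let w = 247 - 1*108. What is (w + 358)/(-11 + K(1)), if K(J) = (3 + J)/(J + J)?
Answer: -497/9 ≈ -55.222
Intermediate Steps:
K(J) = (3 + J)/(2*J) (K(J) = (3 + J)/((2*J)) = (3 + J)*(1/(2*J)) = (3 + J)/(2*J))
w = 139 (w = 247 - 108 = 139)
(w + 358)/(-11 + K(1)) = (139 + 358)/(-11 + (½)*(3 + 1)/1) = 497/(-11 + (½)*1*4) = 497/(-11 + 2) = 497/(-9) = 497*(-⅑) = -497/9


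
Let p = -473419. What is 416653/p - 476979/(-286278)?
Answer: 35510777889/45176481494 ≈ 0.78605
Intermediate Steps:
416653/p - 476979/(-286278) = 416653/(-473419) - 476979/(-286278) = 416653*(-1/473419) - 476979*(-1/286278) = -416653/473419 + 158993/95426 = 35510777889/45176481494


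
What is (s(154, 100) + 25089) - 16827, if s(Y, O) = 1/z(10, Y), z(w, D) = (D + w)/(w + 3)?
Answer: 1354981/164 ≈ 8262.1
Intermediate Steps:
z(w, D) = (D + w)/(3 + w)
s(Y, O) = 1/(10/13 + Y/13) (s(Y, O) = 1/((Y + 10)/(3 + 10)) = 1/((10 + Y)/13) = 1/(10/13 + Y/13))
(s(154, 100) + 25089) - 16827 = (13/(10 + 154) + 25089) - 16827 = (13/164 + 25089) - 16827 = 4114609/164 - 16827 = 1354981/164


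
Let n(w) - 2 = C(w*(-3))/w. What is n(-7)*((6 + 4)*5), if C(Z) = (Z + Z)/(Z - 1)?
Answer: 85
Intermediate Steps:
C(Z) = 2*Z/(-1 + Z) (C(Z) = (2*Z)/(-1 + Z) = 2*Z/(-1 + Z))
n(w) = 2 - 6/(-1 - 3*w) (n(w) = 2 + (2*(w*(-3))/(-1 + w*(-3)))/w = 2 + (2*(-3*w)/(-1 - 3*w))/w = 2 + (-6*w/(-1 - 3*w))/w = 2 - 6/(-1 - 3*w))
n(-7)*((6 + 4)*5) = (2*(4 + 3*(-7))/(1 + 3*(-7)))*((6 + 4)*5) = (2*(4 - 21)/(1 - 21))*(10*5) = (2*(-17)/(-20))*50 = (2*(-1/20)*(-17))*50 = (17/10)*50 = 85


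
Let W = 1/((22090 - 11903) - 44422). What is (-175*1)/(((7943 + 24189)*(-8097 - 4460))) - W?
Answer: 409472649/13813189974140 ≈ 2.9644e-5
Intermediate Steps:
W = -1/34235 (W = 1/(10187 - 44422) = 1/(-34235) = -1/34235 ≈ -2.9210e-5)
(-175*1)/(((7943 + 24189)*(-8097 - 4460))) - W = (-175*1)/(((7943 + 24189)*(-8097 - 4460))) - 1*(-1/34235) = -175/(32132*(-12557)) + 1/34235 = -175/(-403481524) + 1/34235 = -175*(-1/403481524) + 1/34235 = 175/403481524 + 1/34235 = 409472649/13813189974140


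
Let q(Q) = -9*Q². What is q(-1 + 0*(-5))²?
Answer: 81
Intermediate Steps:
q(-1 + 0*(-5))² = (-9*(-1 + 0*(-5))²)² = (-9*(-1 + 0)²)² = (-9*(-1)²)² = (-9*1)² = (-9)² = 81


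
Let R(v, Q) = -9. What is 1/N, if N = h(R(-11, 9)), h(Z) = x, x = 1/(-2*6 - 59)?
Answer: -71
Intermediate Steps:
x = -1/71 (x = 1/(-12 - 59) = 1/(-71) = -1/71 ≈ -0.014085)
h(Z) = -1/71
N = -1/71 ≈ -0.014085
1/N = 1/(-1/71) = -71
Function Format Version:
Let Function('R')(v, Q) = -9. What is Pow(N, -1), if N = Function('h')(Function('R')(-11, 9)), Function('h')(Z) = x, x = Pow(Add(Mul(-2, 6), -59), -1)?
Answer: -71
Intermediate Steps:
x = Rational(-1, 71) (x = Pow(Add(-12, -59), -1) = Pow(-71, -1) = Rational(-1, 71) ≈ -0.014085)
Function('h')(Z) = Rational(-1, 71)
N = Rational(-1, 71) ≈ -0.014085
Pow(N, -1) = Pow(Rational(-1, 71), -1) = -71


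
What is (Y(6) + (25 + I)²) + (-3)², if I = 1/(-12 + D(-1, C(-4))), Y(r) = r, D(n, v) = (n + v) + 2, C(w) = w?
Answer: 143251/225 ≈ 636.67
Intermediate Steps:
D(n, v) = 2 + n + v
I = -1/15 (I = 1/(-12 + (2 - 1 - 4)) = 1/(-12 - 3) = 1/(-15) = -1/15 ≈ -0.066667)
(Y(6) + (25 + I)²) + (-3)² = (6 + (25 - 1/15)²) + (-3)² = (6 + (374/15)²) + 9 = (6 + 139876/225) + 9 = 141226/225 + 9 = 143251/225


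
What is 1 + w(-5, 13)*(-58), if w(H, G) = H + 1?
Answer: 233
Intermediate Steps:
w(H, G) = 1 + H
1 + w(-5, 13)*(-58) = 1 + (1 - 5)*(-58) = 1 - 4*(-58) = 1 + 232 = 233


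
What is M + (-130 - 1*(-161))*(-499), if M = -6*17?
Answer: -15571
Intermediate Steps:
M = -102
M + (-130 - 1*(-161))*(-499) = -102 + (-130 - 1*(-161))*(-499) = -102 + (-130 + 161)*(-499) = -102 + 31*(-499) = -102 - 15469 = -15571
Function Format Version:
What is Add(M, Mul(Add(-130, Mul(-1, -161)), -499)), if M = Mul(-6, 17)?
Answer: -15571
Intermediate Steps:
M = -102
Add(M, Mul(Add(-130, Mul(-1, -161)), -499)) = Add(-102, Mul(Add(-130, Mul(-1, -161)), -499)) = Add(-102, Mul(Add(-130, 161), -499)) = Add(-102, Mul(31, -499)) = Add(-102, -15469) = -15571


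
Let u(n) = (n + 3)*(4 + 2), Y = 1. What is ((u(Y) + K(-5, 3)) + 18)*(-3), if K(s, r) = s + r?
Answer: -120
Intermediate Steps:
u(n) = 18 + 6*n (u(n) = (3 + n)*6 = 18 + 6*n)
K(s, r) = r + s
((u(Y) + K(-5, 3)) + 18)*(-3) = (((18 + 6*1) + (3 - 5)) + 18)*(-3) = (((18 + 6) - 2) + 18)*(-3) = ((24 - 2) + 18)*(-3) = (22 + 18)*(-3) = 40*(-3) = -120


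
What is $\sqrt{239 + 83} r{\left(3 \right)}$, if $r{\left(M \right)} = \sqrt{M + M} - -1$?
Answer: $\sqrt{322} \left(1 + \sqrt{6}\right) \approx 61.899$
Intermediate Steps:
$r{\left(M \right)} = 1 + \sqrt{2} \sqrt{M}$ ($r{\left(M \right)} = \sqrt{2 M} + 1 = \sqrt{2} \sqrt{M} + 1 = 1 + \sqrt{2} \sqrt{M}$)
$\sqrt{239 + 83} r{\left(3 \right)} = \sqrt{239 + 83} \left(1 + \sqrt{2} \sqrt{3}\right) = \sqrt{322} \left(1 + \sqrt{6}\right)$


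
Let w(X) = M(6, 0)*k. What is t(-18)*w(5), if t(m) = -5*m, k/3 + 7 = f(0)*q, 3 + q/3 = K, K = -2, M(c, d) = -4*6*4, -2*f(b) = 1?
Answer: -12960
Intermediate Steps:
f(b) = -1/2 (f(b) = -1/2*1 = -1/2)
M(c, d) = -96 (M(c, d) = -24*4 = -96)
q = -15 (q = -9 + 3*(-2) = -9 - 6 = -15)
k = 3/2 (k = -21 + 3*(-1/2*(-15)) = -21 + 3*(15/2) = -21 + 45/2 = 3/2 ≈ 1.5000)
w(X) = -144 (w(X) = -96*3/2 = -144)
t(-18)*w(5) = -5*(-18)*(-144) = 90*(-144) = -12960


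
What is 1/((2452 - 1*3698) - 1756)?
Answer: -1/3002 ≈ -0.00033311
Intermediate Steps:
1/((2452 - 1*3698) - 1756) = 1/((2452 - 3698) - 1756) = 1/(-1246 - 1756) = 1/(-3002) = -1/3002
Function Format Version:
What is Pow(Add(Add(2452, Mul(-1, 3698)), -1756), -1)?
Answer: Rational(-1, 3002) ≈ -0.00033311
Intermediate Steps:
Pow(Add(Add(2452, Mul(-1, 3698)), -1756), -1) = Pow(Add(Add(2452, -3698), -1756), -1) = Pow(Add(-1246, -1756), -1) = Pow(-3002, -1) = Rational(-1, 3002)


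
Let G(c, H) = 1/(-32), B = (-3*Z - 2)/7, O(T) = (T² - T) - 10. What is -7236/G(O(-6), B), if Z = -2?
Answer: 231552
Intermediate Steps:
O(T) = -10 + T² - T
B = 4/7 (B = (-3*(-2) - 2)/7 = (6 - 2)*(⅐) = 4*(⅐) = 4/7 ≈ 0.57143)
G(c, H) = -1/32
-7236/G(O(-6), B) = -7236/(-1/32) = -7236*(-32) = 231552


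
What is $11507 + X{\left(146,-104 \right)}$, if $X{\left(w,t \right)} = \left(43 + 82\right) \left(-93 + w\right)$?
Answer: $18132$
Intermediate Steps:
$X{\left(w,t \right)} = -11625 + 125 w$ ($X{\left(w,t \right)} = 125 \left(-93 + w\right) = -11625 + 125 w$)
$11507 + X{\left(146,-104 \right)} = 11507 + \left(-11625 + 125 \cdot 146\right) = 11507 + \left(-11625 + 18250\right) = 11507 + 6625 = 18132$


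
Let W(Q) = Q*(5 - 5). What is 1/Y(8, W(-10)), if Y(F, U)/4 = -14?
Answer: -1/56 ≈ -0.017857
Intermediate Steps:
W(Q) = 0 (W(Q) = Q*0 = 0)
Y(F, U) = -56 (Y(F, U) = 4*(-14) = -56)
1/Y(8, W(-10)) = 1/(-56) = -1/56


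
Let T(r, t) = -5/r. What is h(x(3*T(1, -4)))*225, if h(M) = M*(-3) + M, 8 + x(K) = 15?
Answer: -3150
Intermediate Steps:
x(K) = 7 (x(K) = -8 + 15 = 7)
h(M) = -2*M (h(M) = -3*M + M = -2*M)
h(x(3*T(1, -4)))*225 = -2*7*225 = -14*225 = -3150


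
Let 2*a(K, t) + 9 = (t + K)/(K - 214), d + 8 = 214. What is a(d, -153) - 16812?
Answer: -269117/16 ≈ -16820.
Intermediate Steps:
d = 206 (d = -8 + 214 = 206)
a(K, t) = -9/2 + (K + t)/(2*(-214 + K)) (a(K, t) = -9/2 + ((t + K)/(K - 214))/2 = -9/2 + ((K + t)/(-214 + K))/2 = -9/2 + (K + t)/(2*(-214 + K)))
a(d, -153) - 16812 = (1926 - 153 - 8*206)/(2*(-214 + 206)) - 16812 = (1/2)*(1926 - 153 - 1648)/(-8) - 16812 = (1/2)*(-1/8)*125 - 16812 = -125/16 - 16812 = -269117/16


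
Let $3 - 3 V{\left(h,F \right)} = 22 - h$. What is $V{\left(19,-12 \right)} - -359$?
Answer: $359$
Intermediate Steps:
$V{\left(h,F \right)} = - \frac{19}{3} + \frac{h}{3}$ ($V{\left(h,F \right)} = 1 - \frac{22 - h}{3} = 1 + \left(- \frac{22}{3} + \frac{h}{3}\right) = - \frac{19}{3} + \frac{h}{3}$)
$V{\left(19,-12 \right)} - -359 = \left(- \frac{19}{3} + \frac{1}{3} \cdot 19\right) - -359 = \left(- \frac{19}{3} + \frac{19}{3}\right) + 359 = 0 + 359 = 359$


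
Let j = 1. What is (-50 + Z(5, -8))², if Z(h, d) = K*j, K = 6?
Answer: 1936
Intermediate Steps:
Z(h, d) = 6 (Z(h, d) = 6*1 = 6)
(-50 + Z(5, -8))² = (-50 + 6)² = (-44)² = 1936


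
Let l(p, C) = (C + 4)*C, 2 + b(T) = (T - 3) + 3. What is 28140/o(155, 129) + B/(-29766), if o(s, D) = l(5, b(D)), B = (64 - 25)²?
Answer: 270770121/165072314 ≈ 1.6403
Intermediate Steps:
b(T) = -2 + T (b(T) = -2 + ((T - 3) + 3) = -2 + ((-3 + T) + 3) = -2 + T)
l(p, C) = C*(4 + C) (l(p, C) = (4 + C)*C = C*(4 + C))
B = 1521 (B = 39² = 1521)
o(s, D) = (-2 + D)*(2 + D) (o(s, D) = (-2 + D)*(4 + (-2 + D)) = (-2 + D)*(2 + D))
28140/o(155, 129) + B/(-29766) = 28140/(-4 + 129²) + 1521/(-29766) = 28140/(-4 + 16641) + 1521*(-1/29766) = 28140/16637 - 507/9922 = 270770121/165072314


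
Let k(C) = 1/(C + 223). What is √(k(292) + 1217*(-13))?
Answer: I*√4196124210/515 ≈ 125.78*I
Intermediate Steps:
k(C) = 1/(223 + C)
√(k(292) + 1217*(-13)) = √(1/(223 + 292) + 1217*(-13)) = √(1/515 - 15821) = √(-8147814/515) = I*√4196124210/515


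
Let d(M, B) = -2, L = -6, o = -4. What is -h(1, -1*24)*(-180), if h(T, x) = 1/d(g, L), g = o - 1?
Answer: -90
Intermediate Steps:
g = -5 (g = -4 - 1 = -5)
h(T, x) = -½ (h(T, x) = 1/(-2) = -½)
-h(1, -1*24)*(-180) = -1*(-½)*(-180) = (½)*(-180) = -90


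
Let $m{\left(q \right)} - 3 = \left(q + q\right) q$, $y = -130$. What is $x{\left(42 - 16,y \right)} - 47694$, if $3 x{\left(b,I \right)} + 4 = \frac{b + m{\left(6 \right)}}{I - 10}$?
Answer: $- \frac{20032141}{420} \approx -47696.0$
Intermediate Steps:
$m{\left(q \right)} = 3 + 2 q^{2}$ ($m{\left(q \right)} = 3 + \left(q + q\right) q = 3 + 2 q q = 3 + 2 q^{2}$)
$x{\left(b,I \right)} = - \frac{4}{3} + \frac{75 + b}{3 \left(-10 + I\right)}$ ($x{\left(b,I \right)} = - \frac{4}{3} + \frac{\left(b + \left(3 + 2 \cdot 6^{2}\right)\right) \frac{1}{I - 10}}{3} = - \frac{4}{3} + \frac{\left(b + \left(3 + 2 \cdot 36\right)\right) \frac{1}{-10 + I}}{3} = - \frac{4}{3} + \frac{\left(b + \left(3 + 72\right)\right) \frac{1}{-10 + I}}{3} = - \frac{4}{3} + \frac{\left(b + 75\right) \frac{1}{-10 + I}}{3} = - \frac{4}{3} + \frac{\left(75 + b\right) \frac{1}{-10 + I}}{3} = - \frac{4}{3} + \frac{\frac{1}{-10 + I} \left(75 + b\right)}{3} = - \frac{4}{3} + \frac{75 + b}{3 \left(-10 + I\right)}$)
$x{\left(42 - 16,y \right)} - 47694 = \frac{115 + \left(42 - 16\right) - -520}{3 \left(-10 - 130\right)} - 47694 = \frac{115 + \left(42 - 16\right) + 520}{3 \left(-140\right)} - 47694 = \frac{1}{3} \left(- \frac{1}{140}\right) \left(115 + 26 + 520\right) - 47694 = \frac{1}{3} \left(- \frac{1}{140}\right) 661 - 47694 = - \frac{661}{420} - 47694 = - \frac{20032141}{420}$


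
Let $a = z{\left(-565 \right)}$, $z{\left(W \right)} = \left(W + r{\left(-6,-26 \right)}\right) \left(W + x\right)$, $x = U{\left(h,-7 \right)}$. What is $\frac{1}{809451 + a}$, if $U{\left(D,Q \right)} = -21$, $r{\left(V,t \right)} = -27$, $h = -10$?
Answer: $\frac{1}{1156363} \approx 8.6478 \cdot 10^{-7}$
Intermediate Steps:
$x = -21$
$z{\left(W \right)} = \left(-27 + W\right) \left(-21 + W\right)$ ($z{\left(W \right)} = \left(W - 27\right) \left(W - 21\right) = \left(-27 + W\right) \left(-21 + W\right)$)
$a = 346912$ ($a = 567 + \left(-565\right)^{2} - -27120 = 567 + 319225 + 27120 = 346912$)
$\frac{1}{809451 + a} = \frac{1}{809451 + 346912} = \frac{1}{1156363}$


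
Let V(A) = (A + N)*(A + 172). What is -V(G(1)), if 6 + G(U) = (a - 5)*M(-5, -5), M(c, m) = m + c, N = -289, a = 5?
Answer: 48970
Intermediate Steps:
M(c, m) = c + m
G(U) = -6 (G(U) = -6 + (5 - 5)*(-5 - 5) = -6 + 0*(-10) = -6 + 0 = -6)
V(A) = (-289 + A)*(172 + A) (V(A) = (A - 289)*(A + 172) = (-289 + A)*(172 + A))
-V(G(1)) = -(-49708 + (-6)² - 117*(-6)) = -(-49708 + 36 + 702) = -1*(-48970) = 48970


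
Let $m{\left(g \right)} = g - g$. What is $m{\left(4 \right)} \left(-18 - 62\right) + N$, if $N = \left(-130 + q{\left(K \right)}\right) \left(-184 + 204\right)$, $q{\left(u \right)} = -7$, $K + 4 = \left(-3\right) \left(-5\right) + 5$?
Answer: $-2740$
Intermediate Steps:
$m{\left(g \right)} = 0$
$K = 16$ ($K = -4 + \left(\left(-3\right) \left(-5\right) + 5\right) = -4 + \left(15 + 5\right) = -4 + 20 = 16$)
$N = -2740$ ($N = \left(-130 - 7\right) \left(-184 + 204\right) = \left(-137\right) 20 = -2740$)
$m{\left(4 \right)} \left(-18 - 62\right) + N = 0 \left(-18 - 62\right) - 2740 = 0 \left(-80\right) - 2740 = 0 - 2740 = -2740$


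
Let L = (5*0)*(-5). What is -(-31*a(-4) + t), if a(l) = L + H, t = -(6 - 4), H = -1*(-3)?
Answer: 95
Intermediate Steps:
H = 3
L = 0 (L = 0*(-5) = 0)
t = -2 (t = -1*2 = -2)
a(l) = 3 (a(l) = 0 + 3 = 3)
-(-31*a(-4) + t) = -(-31*3 - 2) = -(-93 - 2) = -1*(-95) = 95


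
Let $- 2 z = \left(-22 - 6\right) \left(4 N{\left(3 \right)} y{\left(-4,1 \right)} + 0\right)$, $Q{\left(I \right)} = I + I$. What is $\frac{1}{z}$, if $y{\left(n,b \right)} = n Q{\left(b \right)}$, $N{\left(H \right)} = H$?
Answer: $- \frac{1}{1344} \approx -0.00074405$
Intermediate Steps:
$Q{\left(I \right)} = 2 I$
$y{\left(n,b \right)} = 2 b n$ ($y{\left(n,b \right)} = n 2 b = 2 b n$)
$z = -1344$ ($z = - \frac{\left(-22 - 6\right) \left(4 \cdot 3 \cdot 2 \cdot 1 \left(-4\right) + 0\right)}{2} = - \frac{\left(-28\right) \left(12 \left(-8\right) + 0\right)}{2} = - \frac{\left(-28\right) \left(-96 + 0\right)}{2} = - \frac{\left(-28\right) \left(-96\right)}{2} = \left(- \frac{1}{2}\right) 2688 = -1344$)
$\frac{1}{z} = \frac{1}{-1344} = - \frac{1}{1344}$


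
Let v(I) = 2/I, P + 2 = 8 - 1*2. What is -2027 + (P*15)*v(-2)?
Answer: -2087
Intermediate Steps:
P = 4 (P = -2 + (8 - 1*2) = -2 + (8 - 2) = -2 + 6 = 4)
-2027 + (P*15)*v(-2) = -2027 + (4*15)*(2/(-2)) = -2027 + 60*(2*(-½)) = -2027 + 60*(-1) = -2027 - 60 = -2087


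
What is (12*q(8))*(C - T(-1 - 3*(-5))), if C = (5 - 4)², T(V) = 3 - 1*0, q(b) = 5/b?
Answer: -15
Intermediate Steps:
T(V) = 3 (T(V) = 3 + 0 = 3)
C = 1 (C = 1² = 1)
(12*q(8))*(C - T(-1 - 3*(-5))) = (12*(5/8))*(1 - 1*3) = (12*(5*(⅛)))*(1 - 3) = (12*(5/8))*(-2) = (15/2)*(-2) = -15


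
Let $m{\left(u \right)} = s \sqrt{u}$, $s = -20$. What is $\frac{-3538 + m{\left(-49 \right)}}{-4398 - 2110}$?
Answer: $\frac{1769}{3254} + \frac{35 i}{1627} \approx 0.54364 + 0.021512 i$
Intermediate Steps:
$m{\left(u \right)} = - 20 \sqrt{u}$
$\frac{-3538 + m{\left(-49 \right)}}{-4398 - 2110} = \frac{-3538 - 20 \sqrt{-49}}{-4398 - 2110} = \frac{-3538 - 20 \cdot 7 i}{-4398 - 2110} = \frac{-3538 - 140 i}{-4398 - 2110} = \frac{-3538 - 140 i}{-6508} = \left(-3538 - 140 i\right) \left(- \frac{1}{6508}\right) = \frac{1769}{3254} + \frac{35 i}{1627}$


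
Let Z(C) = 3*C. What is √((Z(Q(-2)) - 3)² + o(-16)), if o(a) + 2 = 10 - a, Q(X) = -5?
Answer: 2*√87 ≈ 18.655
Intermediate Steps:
o(a) = 8 - a (o(a) = -2 + (10 - a) = 8 - a)
√((Z(Q(-2)) - 3)² + o(-16)) = √((3*(-5) - 3)² + (8 - 1*(-16))) = √((-15 - 3)² + (8 + 16)) = √((-18)² + 24) = √(324 + 24) = √348 = 2*√87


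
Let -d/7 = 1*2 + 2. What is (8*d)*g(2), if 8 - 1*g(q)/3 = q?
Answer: -4032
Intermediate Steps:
g(q) = 24 - 3*q
d = -28 (d = -7*(1*2 + 2) = -7*(2 + 2) = -7*4 = -28)
(8*d)*g(2) = (8*(-28))*(24 - 3*2) = -224*(24 - 6) = -224*18 = -4032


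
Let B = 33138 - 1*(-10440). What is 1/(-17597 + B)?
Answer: 1/25981 ≈ 3.8490e-5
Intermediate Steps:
B = 43578 (B = 33138 + 10440 = 43578)
1/(-17597 + B) = 1/(-17597 + 43578) = 1/25981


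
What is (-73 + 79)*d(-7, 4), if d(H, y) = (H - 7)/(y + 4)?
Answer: -21/2 ≈ -10.500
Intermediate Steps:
d(H, y) = (-7 + H)/(4 + y)
(-73 + 79)*d(-7, 4) = (-73 + 79)*((-7 - 7)/(4 + 4)) = 6*(-14/8) = 6*((1/8)*(-14)) = 6*(-7/4) = -21/2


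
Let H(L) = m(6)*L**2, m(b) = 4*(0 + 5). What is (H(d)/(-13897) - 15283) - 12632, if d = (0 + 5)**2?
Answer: -387947255/13897 ≈ -27916.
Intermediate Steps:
m(b) = 20 (m(b) = 4*5 = 20)
d = 25 (d = 5**2 = 25)
H(L) = 20*L**2
(H(d)/(-13897) - 15283) - 12632 = ((20*25**2)/(-13897) - 15283) - 12632 = ((20*625)*(-1/13897) - 15283) - 12632 = (12500*(-1/13897) - 15283) - 12632 = (-12500/13897 - 15283) - 12632 = -212400351/13897 - 12632 = -387947255/13897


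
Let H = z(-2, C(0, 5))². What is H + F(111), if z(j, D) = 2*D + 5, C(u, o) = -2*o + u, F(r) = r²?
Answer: 12546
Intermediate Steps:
C(u, o) = u - 2*o
z(j, D) = 5 + 2*D
H = 225 (H = (5 + 2*(0 - 2*5))² = (5 + 2*(0 - 10))² = (5 + 2*(-10))² = (5 - 20)² = (-15)² = 225)
H + F(111) = 225 + 111² = 225 + 12321 = 12546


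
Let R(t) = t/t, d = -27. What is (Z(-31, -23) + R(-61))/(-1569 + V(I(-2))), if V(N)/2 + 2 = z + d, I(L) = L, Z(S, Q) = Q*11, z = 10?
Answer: 252/1607 ≈ 0.15681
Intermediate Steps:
Z(S, Q) = 11*Q
R(t) = 1
V(N) = -38 (V(N) = -4 + 2*(10 - 27) = -4 + 2*(-17) = -4 - 34 = -38)
(Z(-31, -23) + R(-61))/(-1569 + V(I(-2))) = (11*(-23) + 1)/(-1569 - 38) = (-253 + 1)/(-1607) = -252*(-1/1607) = 252/1607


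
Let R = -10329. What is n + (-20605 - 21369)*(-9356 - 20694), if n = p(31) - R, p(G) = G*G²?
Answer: 1261358820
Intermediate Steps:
p(G) = G³
n = 40120 (n = 31³ - 1*(-10329) = 29791 + 10329 = 40120)
n + (-20605 - 21369)*(-9356 - 20694) = 40120 + (-20605 - 21369)*(-9356 - 20694) = 40120 - 41974*(-30050) = 40120 + 1261318700 = 1261358820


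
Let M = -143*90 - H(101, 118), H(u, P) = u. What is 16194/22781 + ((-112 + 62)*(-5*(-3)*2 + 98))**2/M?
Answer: -8558712914/2710939 ≈ -3157.1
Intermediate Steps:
M = -12971 (M = -143*90 - 1*101 = -12870 - 101 = -12971)
16194/22781 + ((-112 + 62)*(-5*(-3)*2 + 98))**2/M = 16194/22781 + ((-112 + 62)*(-5*(-3)*2 + 98))**2/(-12971) = 16194*(1/22781) + (-50*(15*2 + 98))**2*(-1/12971) = 16194/22781 + (-50*(30 + 98))**2*(-1/12971) = 16194/22781 + (-50*128)**2*(-1/12971) = 16194/22781 + (-6400)**2*(-1/12971) = 16194/22781 + 40960000*(-1/12971) = 16194/22781 - 40960000/12971 = -8558712914/2710939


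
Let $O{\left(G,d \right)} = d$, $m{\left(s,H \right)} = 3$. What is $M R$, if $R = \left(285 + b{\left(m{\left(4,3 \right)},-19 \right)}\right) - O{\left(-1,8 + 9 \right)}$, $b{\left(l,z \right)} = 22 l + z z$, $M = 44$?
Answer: $30580$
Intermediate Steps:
$b{\left(l,z \right)} = z^{2} + 22 l$ ($b{\left(l,z \right)} = 22 l + z^{2} = z^{2} + 22 l$)
$R = 695$ ($R = \left(285 + \left(\left(-19\right)^{2} + 22 \cdot 3\right)\right) - \left(8 + 9\right) = \left(285 + \left(361 + 66\right)\right) - 17 = \left(285 + 427\right) - 17 = 712 - 17 = 695$)
$M R = 44 \cdot 695 = 30580$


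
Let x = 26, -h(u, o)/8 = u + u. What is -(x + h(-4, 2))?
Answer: -90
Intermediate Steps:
h(u, o) = -16*u (h(u, o) = -8*(u + u) = -16*u)
-(x + h(-4, 2)) = -(26 - 16*(-4)) = -(26 + 64) = -1*90 = -90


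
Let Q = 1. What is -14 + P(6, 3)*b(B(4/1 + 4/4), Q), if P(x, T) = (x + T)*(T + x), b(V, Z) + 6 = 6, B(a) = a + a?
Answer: -14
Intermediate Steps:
B(a) = 2*a
b(V, Z) = 0 (b(V, Z) = -6 + 6 = 0)
P(x, T) = (T + x)² (P(x, T) = (T + x)*(T + x) = (T + x)²)
-14 + P(6, 3)*b(B(4/1 + 4/4), Q) = -14 + (3 + 6)²*0 = -14 + 9²*0 = -14 + 81*0 = -14 + 0 = -14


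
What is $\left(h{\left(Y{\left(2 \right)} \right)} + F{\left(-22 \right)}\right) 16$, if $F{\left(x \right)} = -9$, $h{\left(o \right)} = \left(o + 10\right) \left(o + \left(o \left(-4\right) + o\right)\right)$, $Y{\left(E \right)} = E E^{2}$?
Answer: $-4752$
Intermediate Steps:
$Y{\left(E \right)} = E^{3}$
$h{\left(o \right)} = - 2 o \left(10 + o\right)$ ($h{\left(o \right)} = \left(10 + o\right) \left(o + \left(- 4 o + o\right)\right) = \left(10 + o\right) \left(o - 3 o\right) = \left(10 + o\right) \left(- 2 o\right) = - 2 o \left(10 + o\right)$)
$\left(h{\left(Y{\left(2 \right)} \right)} + F{\left(-22 \right)}\right) 16 = \left(- 2 \cdot 2^{3} \left(10 + 2^{3}\right) - 9\right) 16 = \left(\left(-2\right) 8 \left(10 + 8\right) - 9\right) 16 = \left(\left(-2\right) 8 \cdot 18 - 9\right) 16 = \left(-288 - 9\right) 16 = \left(-297\right) 16 = -4752$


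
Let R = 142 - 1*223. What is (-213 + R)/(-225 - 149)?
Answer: 147/187 ≈ 0.78610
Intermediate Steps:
R = -81 (R = 142 - 223 = -81)
(-213 + R)/(-225 - 149) = (-213 - 81)/(-225 - 149) = -294/(-374) = -294*(-1/374) = 147/187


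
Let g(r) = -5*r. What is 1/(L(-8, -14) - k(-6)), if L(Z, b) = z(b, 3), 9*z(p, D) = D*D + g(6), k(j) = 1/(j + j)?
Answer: -4/9 ≈ -0.44444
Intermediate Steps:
k(j) = 1/(2*j)
z(p, D) = -10/3 + D²/9 (z(p, D) = (D*D - 5*6)/9 = (D² - 30)/9 = (-30 + D²)/9 = -10/3 + D²/9)
L(Z, b) = -7/3 (L(Z, b) = -10/3 + (⅑)*3² = -10/3 + (⅑)*9 = -10/3 + 1 = -7/3)
1/(L(-8, -14) - k(-6)) = 1/(-7/3 - 1/(2*(-6))) = 1/(-7/3 - (-1)/(2*6)) = 1/(-7/3 - 1*(-1/12)) = 1/(-7/3 + 1/12) = 1/(-9/4) = -4/9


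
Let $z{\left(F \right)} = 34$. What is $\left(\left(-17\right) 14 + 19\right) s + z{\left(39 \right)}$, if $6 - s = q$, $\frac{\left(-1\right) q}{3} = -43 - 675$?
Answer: $470446$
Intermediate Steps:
$q = 2154$ ($q = - 3 \left(-43 - 675\right) = \left(-3\right) \left(-718\right) = 2154$)
$s = -2148$ ($s = 6 - 2154 = -2148$)
$\left(\left(-17\right) 14 + 19\right) s + z{\left(39 \right)} = \left(\left(-17\right) 14 + 19\right) \left(-2148\right) + 34 = \left(-238 + 19\right) \left(-2148\right) + 34 = \left(-219\right) \left(-2148\right) + 34 = 470412 + 34 = 470446$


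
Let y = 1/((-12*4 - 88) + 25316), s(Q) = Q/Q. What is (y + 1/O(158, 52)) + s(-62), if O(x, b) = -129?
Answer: 3223169/3248220 ≈ 0.99229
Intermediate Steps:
s(Q) = 1
y = 1/25180 (y = 1/((-48 - 88) + 25316) = 1/(-136 + 25316) = 1/25180 ≈ 3.9714e-5)
(y + 1/O(158, 52)) + s(-62) = (1/25180 + 1/(-129)) + 1 = (1/25180 - 1/129) + 1 = -25051/3248220 + 1 = 3223169/3248220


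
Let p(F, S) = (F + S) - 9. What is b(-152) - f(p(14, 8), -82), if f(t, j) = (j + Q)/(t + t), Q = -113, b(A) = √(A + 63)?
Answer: 15/2 + I*√89 ≈ 7.5 + 9.434*I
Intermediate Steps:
p(F, S) = -9 + F + S
b(A) = √(63 + A)
f(t, j) = (-113 + j)/(2*t) (f(t, j) = (j - 113)/(t + t) = (-113 + j)/((2*t)) = (-113 + j)*(1/(2*t)) = (-113 + j)/(2*t))
b(-152) - f(p(14, 8), -82) = √(63 - 152) - (-113 - 82)/(2*(-9 + 14 + 8)) = √(-89) - (-195)/(2*13) = I*√89 - (-195)/(2*13) = I*√89 - 1*(-15/2) = I*√89 + 15/2 = 15/2 + I*√89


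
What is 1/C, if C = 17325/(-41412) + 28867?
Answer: 1972/56924899 ≈ 3.4642e-5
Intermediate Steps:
C = 56924899/1972 (C = 17325*(-1/41412) + 28867 = -825/1972 + 28867 = 56924899/1972 ≈ 28867.)
1/C = 1/(56924899/1972) = 1972/56924899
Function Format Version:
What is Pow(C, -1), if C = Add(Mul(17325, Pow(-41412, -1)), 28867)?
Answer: Rational(1972, 56924899) ≈ 3.4642e-5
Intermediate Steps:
C = Rational(56924899, 1972) (C = Add(Mul(17325, Rational(-1, 41412)), 28867) = Add(Rational(-825, 1972), 28867) = Rational(56924899, 1972) ≈ 28867.)
Pow(C, -1) = Pow(Rational(56924899, 1972), -1) = Rational(1972, 56924899)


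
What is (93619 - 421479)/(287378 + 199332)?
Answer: -32786/48671 ≈ -0.67362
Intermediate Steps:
(93619 - 421479)/(287378 + 199332) = -327860/486710 = -327860*1/486710 = -32786/48671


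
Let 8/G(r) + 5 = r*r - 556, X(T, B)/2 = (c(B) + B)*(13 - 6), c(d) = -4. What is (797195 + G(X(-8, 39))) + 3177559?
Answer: 952108598414/239539 ≈ 3.9748e+6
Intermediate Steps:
X(T, B) = -56 + 14*B (X(T, B) = 2*((-4 + B)*(13 - 6)) = 2*((-4 + B)*7) = 2*(-28 + 7*B) = -56 + 14*B)
G(r) = 8/(-561 + r²) (G(r) = 8/(-5 + (r*r - 556)) = 8/(-5 + (r² - 556)) = 8/(-5 + (-556 + r²)) = 8/(-561 + r²))
(797195 + G(X(-8, 39))) + 3177559 = (797195 + 8/(-561 + (-56 + 14*39)²)) + 3177559 = (797195 + 8/(-561 + (-56 + 546)²)) + 3177559 = (797195 + 8/(-561 + 490²)) + 3177559 = (797195 + 8/(-561 + 240100)) + 3177559 = (797195 + 8/239539) + 3177559 = 190959293113/239539 + 3177559 = 952108598414/239539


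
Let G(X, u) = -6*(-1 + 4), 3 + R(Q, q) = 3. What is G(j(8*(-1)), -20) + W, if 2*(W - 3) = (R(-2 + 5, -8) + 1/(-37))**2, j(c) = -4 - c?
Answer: -41069/2738 ≈ -15.000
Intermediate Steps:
R(Q, q) = 0 (R(Q, q) = -3 + 3 = 0)
G(X, u) = -18 (G(X, u) = -6*3 = -18)
W = 8215/2738 (W = 3 + (0 + 1/(-37))**2/2 = 3 + (0 - 1/37)**2/2 = 3 + (-1/37)**2/2 = 3 + (1/2)*(1/1369) = 3 + 1/2738 = 8215/2738 ≈ 3.0004)
G(j(8*(-1)), -20) + W = -18 + 8215/2738 = -41069/2738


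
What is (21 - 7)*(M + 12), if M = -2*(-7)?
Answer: 364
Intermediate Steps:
M = 14
(21 - 7)*(M + 12) = (21 - 7)*(14 + 12) = 14*26 = 364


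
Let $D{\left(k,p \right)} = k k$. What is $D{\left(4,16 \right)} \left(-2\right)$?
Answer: $-32$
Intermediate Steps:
$D{\left(k,p \right)} = k^{2}$
$D{\left(4,16 \right)} \left(-2\right) = 4^{2} \left(-2\right) = 16 \left(-2\right) = -32$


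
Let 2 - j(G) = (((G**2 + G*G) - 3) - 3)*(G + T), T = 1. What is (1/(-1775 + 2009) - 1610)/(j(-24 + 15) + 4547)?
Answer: -34249/123318 ≈ -0.27773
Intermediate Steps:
j(G) = 2 - (1 + G)*(-6 + 2*G**2) (j(G) = 2 - (((G**2 + G*G) - 3) - 3)*(G + 1) = 2 - (((G**2 + G**2) - 3) - 3)*(1 + G) = 2 - ((2*G**2 - 3) - 3)*(1 + G) = 2 - ((-3 + 2*G**2) - 3)*(1 + G) = 2 - (-6 + 2*G**2)*(1 + G) = 2 - (1 + G)*(-6 + 2*G**2))
(1/(-1775 + 2009) - 1610)/(j(-24 + 15) + 4547) = (1/(-1775 + 2009) - 1610)/((8 - 2*(-24 + 15)**2 - 2*(-24 + 15)**3 + 6*(-24 + 15)) + 4547) = (1/234 - 1610)/((8 - 2*(-9)**2 - 2*(-9)**3 + 6*(-9)) + 4547) = (1/234 - 1610)/((8 - 2*81 - 2*(-729) - 54) + 4547) = -376739/(234*((8 - 162 + 1458 - 54) + 4547)) = -376739/(234*(1250 + 4547)) = -376739/234/5797 = -376739/234*1/5797 = -34249/123318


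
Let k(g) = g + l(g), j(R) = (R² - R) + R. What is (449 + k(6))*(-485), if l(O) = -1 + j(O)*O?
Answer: -324950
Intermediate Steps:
j(R) = R²
l(O) = -1 + O³ (l(O) = -1 + O²*O = -1 + O³)
k(g) = -1 + g + g³ (k(g) = g + (-1 + g³) = -1 + g + g³)
(449 + k(6))*(-485) = (449 + (-1 + 6 + 6³))*(-485) = (449 + (-1 + 6 + 216))*(-485) = (449 + 221)*(-485) = 670*(-485) = -324950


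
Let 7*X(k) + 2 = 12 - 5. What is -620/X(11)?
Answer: -868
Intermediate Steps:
X(k) = 5/7 (X(k) = -2/7 + (12 - 5)/7 = -2/7 + (⅐)*7 = -2/7 + 1 = 5/7)
-620/X(11) = -620/5/7 = -620*7/5 = -868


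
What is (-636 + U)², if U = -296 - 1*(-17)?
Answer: 837225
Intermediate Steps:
U = -279 (U = -296 + 17 = -279)
(-636 + U)² = (-636 - 279)² = (-915)² = 837225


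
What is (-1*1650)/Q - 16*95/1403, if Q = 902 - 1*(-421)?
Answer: -1441970/618723 ≈ -2.3306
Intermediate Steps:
Q = 1323 (Q = 902 + 421 = 1323)
(-1*1650)/Q - 16*95/1403 = -1*1650/1323 - 16*95/1403 = -1650*1/1323 - 1520*1/1403 = -550/441 - 1520/1403 = -1441970/618723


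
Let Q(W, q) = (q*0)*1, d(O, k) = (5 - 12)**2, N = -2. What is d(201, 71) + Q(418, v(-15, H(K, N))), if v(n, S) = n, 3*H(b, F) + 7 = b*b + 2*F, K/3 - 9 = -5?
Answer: 49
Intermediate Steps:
K = 12 (K = 27 + 3*(-5) = 27 - 15 = 12)
H(b, F) = -7/3 + b**2/3 + 2*F/3 (H(b, F) = -7/3 + (b*b + 2*F)/3 = -7/3 + (b**2 + 2*F)/3 = -7/3 + (b**2/3 + 2*F/3) = -7/3 + b**2/3 + 2*F/3)
d(O, k) = 49 (d(O, k) = (-7)**2 = 49)
Q(W, q) = 0 (Q(W, q) = 0*1 = 0)
d(201, 71) + Q(418, v(-15, H(K, N))) = 49 + 0 = 49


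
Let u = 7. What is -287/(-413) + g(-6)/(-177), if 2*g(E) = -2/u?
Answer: 862/1239 ≈ 0.69572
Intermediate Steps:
g(E) = -⅐ (g(E) = (-2/7)/2 = (-2*⅐)/2 = (½)*(-2/7) = -⅐)
-287/(-413) + g(-6)/(-177) = -287/(-413) - ⅐/(-177) = -287*(-1/413) - ⅐*(-1/177) = 41/59 + 1/1239 = 862/1239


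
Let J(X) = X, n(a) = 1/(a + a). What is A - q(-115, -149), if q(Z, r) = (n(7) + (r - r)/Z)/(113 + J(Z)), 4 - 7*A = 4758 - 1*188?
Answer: -2609/4 ≈ -652.25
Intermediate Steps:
n(a) = 1/(2*a)
A = -4566/7 (A = 4/7 - (4758 - 1*188)/7 = 4/7 - (4758 - 188)/7 = 4/7 - ⅐*4570 = 4/7 - 4570/7 = -4566/7 ≈ -652.29)
q(Z, r) = 1/(14*(113 + Z)) (q(Z, r) = ((½)/7 + (r - r)/Z)/(113 + Z) = ((½)*(⅐) + 0/Z)/(113 + Z) = (1/14 + 0)/(113 + Z) = 1/(14*(113 + Z)))
A - q(-115, -149) = -4566/7 - 1/(14*(113 - 115)) = -4566/7 - 1/(14*(-2)) = -4566/7 - (-1)/(14*2) = -4566/7 - 1*(-1/28) = -4566/7 + 1/28 = -2609/4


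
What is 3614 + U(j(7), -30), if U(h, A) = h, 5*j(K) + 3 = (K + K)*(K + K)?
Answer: 18263/5 ≈ 3652.6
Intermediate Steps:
j(K) = -⅗ + 4*K²/5 (j(K) = -⅗ + ((K + K)*(K + K))/5 = -⅗ + ((2*K)*(2*K))/5 = -⅗ + (4*K²)/5 = -⅗ + 4*K²/5)
3614 + U(j(7), -30) = 3614 + (-⅗ + (⅘)*7²) = 3614 + (-⅗ + (⅘)*49) = 3614 + (-⅗ + 196/5) = 3614 + 193/5 = 18263/5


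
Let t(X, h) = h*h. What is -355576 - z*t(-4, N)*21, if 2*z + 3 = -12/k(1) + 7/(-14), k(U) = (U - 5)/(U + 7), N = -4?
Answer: -359020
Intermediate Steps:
k(U) = (-5 + U)/(7 + U)
t(X, h) = h²
z = 41/4 (z = -3/2 + (-12*(7 + 1)/(-5 + 1) + 7/(-14))/2 = -3/2 + (-12/(-4/8) + 7*(-1/14))/2 = -3/2 + (-12/((⅛)*(-4)) - ½)/2 = -3/2 + (-12/(-½) - ½)/2 = -3/2 + (-12*(-2) - ½)/2 = -3/2 + (24 - ½)/2 = -3/2 + (½)*(47/2) = -3/2 + 47/4 = 41/4 ≈ 10.250)
-355576 - z*t(-4, N)*21 = -355576 - (41/4)*(-4)²*21 = -355576 - (41/4)*16*21 = -355576 - 164*21 = -355576 - 1*3444 = -355576 - 3444 = -359020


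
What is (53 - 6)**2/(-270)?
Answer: -2209/270 ≈ -8.1815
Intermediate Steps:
(53 - 6)**2/(-270) = 47**2*(-1/270) = 2209*(-1/270) = -2209/270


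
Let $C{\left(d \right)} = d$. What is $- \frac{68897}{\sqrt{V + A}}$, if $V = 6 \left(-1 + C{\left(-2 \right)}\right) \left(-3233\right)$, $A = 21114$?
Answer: $- \frac{68897 \sqrt{2203}}{13218} \approx -244.65$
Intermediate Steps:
$V = 58194$ ($V = 6 \left(-1 - 2\right) \left(-3233\right) = 6 \left(-3\right) \left(-3233\right) = \left(-18\right) \left(-3233\right) = 58194$)
$- \frac{68897}{\sqrt{V + A}} = - \frac{68897}{\sqrt{58194 + 21114}} = - \frac{68897}{\sqrt{79308}} = - \frac{68897}{6 \sqrt{2203}} = - 68897 \frac{\sqrt{2203}}{13218} = - \frac{68897 \sqrt{2203}}{13218}$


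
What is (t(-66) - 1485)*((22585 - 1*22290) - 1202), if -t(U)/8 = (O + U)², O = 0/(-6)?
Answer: 32954031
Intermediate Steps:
O = 0 (O = 0*(-⅙) = 0)
t(U) = -8*U² (t(U) = -8*(0 + U)² = -8*U²)
(t(-66) - 1485)*((22585 - 1*22290) - 1202) = (-8*(-66)² - 1485)*((22585 - 1*22290) - 1202) = (-8*4356 - 1485)*((22585 - 22290) - 1202) = (-34848 - 1485)*(295 - 1202) = -36333*(-907) = 32954031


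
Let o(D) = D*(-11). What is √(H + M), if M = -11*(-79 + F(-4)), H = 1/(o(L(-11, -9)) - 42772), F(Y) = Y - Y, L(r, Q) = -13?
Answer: 10*√15791742534/42629 ≈ 29.479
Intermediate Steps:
F(Y) = 0
o(D) = -11*D
H = -1/42629 (H = 1/(-11*(-13) - 42772) = 1/(143 - 42772) = 1/(-42629) = -1/42629 ≈ -2.3458e-5)
M = 869 (M = -11*(-79 + 0) = -11*(-79) = 869)
√(H + M) = √(-1/42629 + 869) = √(37044600/42629) = 10*√15791742534/42629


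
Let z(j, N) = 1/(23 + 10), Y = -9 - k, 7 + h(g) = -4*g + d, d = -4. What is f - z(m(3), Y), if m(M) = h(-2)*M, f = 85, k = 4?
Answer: 2804/33 ≈ 84.970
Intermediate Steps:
h(g) = -11 - 4*g (h(g) = -7 + (-4*g - 4) = -7 + (-4 - 4*g) = -11 - 4*g)
m(M) = -3*M (m(M) = (-11 - 4*(-2))*M = (-11 + 8)*M = -3*M)
Y = -13 (Y = -9 - 1*4 = -9 - 4 = -13)
z(j, N) = 1/33
f - z(m(3), Y) = 85 - 1*1/33 = 85 - 1/33 = 2804/33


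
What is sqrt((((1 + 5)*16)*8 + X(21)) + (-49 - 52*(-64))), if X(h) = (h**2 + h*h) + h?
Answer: 15*sqrt(22) ≈ 70.356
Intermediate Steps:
X(h) = h + 2*h**2 (X(h) = (h**2 + h**2) + h = 2*h**2 + h = h + 2*h**2)
sqrt((((1 + 5)*16)*8 + X(21)) + (-49 - 52*(-64))) = sqrt((((1 + 5)*16)*8 + 21*(1 + 2*21)) + (-49 - 52*(-64))) = sqrt(((6*16)*8 + 21*(1 + 42)) + (-49 + 3328)) = sqrt((96*8 + 21*43) + 3279) = sqrt((768 + 903) + 3279) = sqrt(1671 + 3279) = sqrt(4950) = 15*sqrt(22)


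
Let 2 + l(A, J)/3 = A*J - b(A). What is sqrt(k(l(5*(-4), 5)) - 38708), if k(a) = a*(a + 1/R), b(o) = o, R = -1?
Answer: sqrt(22054) ≈ 148.51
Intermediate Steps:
l(A, J) = -6 - 3*A + 3*A*J (l(A, J) = -6 + 3*(A*J - A) = -6 + 3*(-A + A*J) = -6 + (-3*A + 3*A*J) = -6 - 3*A + 3*A*J)
k(a) = a*(-1 + a) (k(a) = a*(a + 1/(-1)) = a*(a - 1) = a*(-1 + a))
sqrt(k(l(5*(-4), 5)) - 38708) = sqrt((-6 - 15*(-4) + 3*(5*(-4))*5)*(-1 + (-6 - 15*(-4) + 3*(5*(-4))*5)) - 38708) = sqrt((-6 - 3*(-20) + 3*(-20)*5)*(-1 + (-6 - 3*(-20) + 3*(-20)*5)) - 38708) = sqrt((-6 + 60 - 300)*(-1 + (-6 + 60 - 300)) - 38708) = sqrt(-246*(-1 - 246) - 38708) = sqrt(-246*(-247) - 38708) = sqrt(60762 - 38708) = sqrt(22054)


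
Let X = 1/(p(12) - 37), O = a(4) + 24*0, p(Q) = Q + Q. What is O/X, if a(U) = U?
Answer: -52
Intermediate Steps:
p(Q) = 2*Q
O = 4 (O = 4 + 24*0 = 4 + 0 = 4)
X = -1/13 (X = 1/(2*12 - 37) = 1/(24 - 37) = 1/(-13) = -1/13 ≈ -0.076923)
O/X = 4/(-1/13) = 4*(-13) = -52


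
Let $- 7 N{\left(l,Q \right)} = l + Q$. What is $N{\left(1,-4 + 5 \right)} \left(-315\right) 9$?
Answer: $810$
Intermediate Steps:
$N{\left(l,Q \right)} = - \frac{Q}{7} - \frac{l}{7}$ ($N{\left(l,Q \right)} = - \frac{l + Q}{7} = - \frac{Q + l}{7} = - \frac{Q}{7} - \frac{l}{7}$)
$N{\left(1,-4 + 5 \right)} \left(-315\right) 9 = \left(- \frac{-4 + 5}{7} - \frac{1}{7}\right) \left(-315\right) 9 = \left(\left(- \frac{1}{7}\right) 1 - \frac{1}{7}\right) \left(-315\right) 9 = \left(- \frac{1}{7} - \frac{1}{7}\right) \left(-315\right) 9 = \left(- \frac{2}{7}\right) \left(-315\right) 9 = 90 \cdot 9 = 810$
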